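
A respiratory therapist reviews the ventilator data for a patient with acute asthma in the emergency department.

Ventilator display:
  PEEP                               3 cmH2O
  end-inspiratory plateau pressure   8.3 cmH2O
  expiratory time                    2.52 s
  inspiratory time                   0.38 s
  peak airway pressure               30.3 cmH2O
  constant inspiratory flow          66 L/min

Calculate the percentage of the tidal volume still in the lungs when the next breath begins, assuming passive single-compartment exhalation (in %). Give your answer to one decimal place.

Flow: 66 L/min ÷ 60 = 1.1 L/s.
Vt = flow × Ti = 1.1 L/s × 0.38 s × 1000 mL/L = 418.0 mL.
R = (PIP − Pplat)/V̇ = (30.3 − 8.3) / 1.1 = 22.0/1.1 = 20.0 cmH2O·s/L.
C = Vt/(Pplat − PEEP) = 418.0 / (8.3 − 3) = 418.0/5.3 = 78.868 mL/cmH2O.
τ = R × C = 20.0 × 0.07887 L/cmH2O = 1.577 s.
Fraction remaining at end-expiration = e^(−Te/τ) = e^(−2.52/1.577) = 0.2023 → 20.23%.

20.2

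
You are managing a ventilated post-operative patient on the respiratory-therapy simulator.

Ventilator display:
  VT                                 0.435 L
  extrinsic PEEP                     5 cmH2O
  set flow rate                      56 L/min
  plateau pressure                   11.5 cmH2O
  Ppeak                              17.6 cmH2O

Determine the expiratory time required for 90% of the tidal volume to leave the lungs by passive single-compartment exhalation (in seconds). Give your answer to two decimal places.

Flow: 56 L/min ÷ 60 = 0.9333 L/s.
R = (PIP − Pplat)/V̇ = (17.6 − 11.5) / 0.9333 = 6.1/0.9333 = 6.536 cmH2O·s/L.
C = Vt/(Pplat − PEEP) = 435.0 / (11.5 − 5) = 435.0/6.5 = 66.923 mL/cmH2O.
τ = R × C = 6.536 × 0.06692 L/cmH2O = 0.4374 s.
t = −τ·ln(1 − 0.90) = −0.4374·ln(0.1) = 1.007 s.

1.01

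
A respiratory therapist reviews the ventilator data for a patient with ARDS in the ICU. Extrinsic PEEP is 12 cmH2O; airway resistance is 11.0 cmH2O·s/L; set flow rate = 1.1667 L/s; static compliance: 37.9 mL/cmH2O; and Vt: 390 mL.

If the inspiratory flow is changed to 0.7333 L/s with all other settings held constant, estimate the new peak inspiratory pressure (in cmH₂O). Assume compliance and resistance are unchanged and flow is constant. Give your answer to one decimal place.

30.4

PIP = Vt/C + R·V̇ + PEEP (constant-flow equation of motion).
Only the resistive term changes: ΔPIP = R × ΔV̇ = 11.0 × (0.7333 − 1.1667) = 11.0 × -0.4334 = -4.767 cmH2O.
Original PIP = 390/37.9 + 11.0×1.1667 + 12 = 35.124 cmH2O; new PIP = 35.124 + (-4.767) = 30.357 cmH2O.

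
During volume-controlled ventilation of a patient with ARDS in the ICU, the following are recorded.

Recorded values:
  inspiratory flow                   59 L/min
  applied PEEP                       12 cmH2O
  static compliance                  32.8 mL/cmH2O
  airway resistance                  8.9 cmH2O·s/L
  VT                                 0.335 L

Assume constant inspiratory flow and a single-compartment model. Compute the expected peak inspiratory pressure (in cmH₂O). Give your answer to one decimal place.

31.0

Flow: 59 L/min ÷ 60 = 0.9833 L/s.
Equation of motion (constant flow): PIP = Vt/C + R·V̇ + PEEP.
PIP = 335/32.8 + 8.9×0.9833 + 12 = 10.213 + 8.751 + 12 = 30.964 cmH2O.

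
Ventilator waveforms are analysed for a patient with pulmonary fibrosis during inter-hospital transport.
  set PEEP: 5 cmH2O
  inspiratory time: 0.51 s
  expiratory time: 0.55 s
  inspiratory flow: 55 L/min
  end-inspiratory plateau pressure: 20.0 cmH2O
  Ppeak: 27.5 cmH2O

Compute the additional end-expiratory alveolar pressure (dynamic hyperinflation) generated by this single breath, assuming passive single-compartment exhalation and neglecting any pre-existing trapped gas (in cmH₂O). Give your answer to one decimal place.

Flow: 55 L/min ÷ 60 = 0.9167 L/s.
Vt = flow × Ti = 0.9167 L/s × 0.51 s × 1000 mL/L = 467.52 mL.
R = (PIP − Pplat)/V̇ = (27.5 − 20.0) / 0.9167 = 7.5/0.9167 = 8.182 cmH2O·s/L.
C = Vt/(Pplat − PEEP) = 467.52 / (20.0 − 5) = 467.52/15.0 = 31.168 mL/cmH2O.
τ = R × C = 8.182 × 0.03117 L/cmH2O = 0.255 s.
Fraction remaining = e^(−Te/τ) = e^(−0.55/0.255) = 0.1157; trapped volume = 467.52 × 0.1157 = 54.092 mL.
Additional alveolar pressure from trapping ≈ V_trapped / C = 54.092 / 31.168 = 1.735 cmH2O.

1.7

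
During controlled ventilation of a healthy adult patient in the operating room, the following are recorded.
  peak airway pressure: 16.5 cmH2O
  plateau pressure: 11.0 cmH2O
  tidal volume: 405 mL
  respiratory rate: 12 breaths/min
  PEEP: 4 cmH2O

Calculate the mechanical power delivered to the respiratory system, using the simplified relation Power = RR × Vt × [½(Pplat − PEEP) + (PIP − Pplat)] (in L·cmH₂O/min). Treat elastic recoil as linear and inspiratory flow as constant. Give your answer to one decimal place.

Per-breath work = Vt × [½(Pplat−PEEP) + (PIP−Pplat)] = 0.405 × [0.5×7.0 + 5.5] = 0.405 × 9.0 = 3.645 L·cmH2O.
Power = 12 × 3.645 = 43.74 L·cmH2O/min.

43.7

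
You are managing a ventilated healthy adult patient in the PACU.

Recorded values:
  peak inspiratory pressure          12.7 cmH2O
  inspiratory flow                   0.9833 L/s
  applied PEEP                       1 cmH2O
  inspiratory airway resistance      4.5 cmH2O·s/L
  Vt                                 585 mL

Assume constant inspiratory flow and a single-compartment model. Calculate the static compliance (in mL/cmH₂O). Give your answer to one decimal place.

Equation of motion (constant flow): PIP = Vt/C + R·V̇ + PEEP.
Vt/C = PIP − R·V̇ − PEEP = 12.7 − 4.5×0.9833 − 1 = 12.7 − 4.425 − 1 = 7.275 cmH2O.
C = Vt / 7.275 = 585 / 7.275 = 80.412 mL/cmH2O.

80.4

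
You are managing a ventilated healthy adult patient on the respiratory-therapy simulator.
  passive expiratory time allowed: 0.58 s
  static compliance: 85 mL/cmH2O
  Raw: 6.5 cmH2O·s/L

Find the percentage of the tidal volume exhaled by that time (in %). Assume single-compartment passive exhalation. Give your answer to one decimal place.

τ = R × C = 6.5 × 85 mL/cmH2O = 6.5 × 0.085 L/cmH2O = 0.5525 s.
Passive exhalation: V(t)/V₀ = e^(−t/τ) = e^(−0.58/0.5525) = 0.35.
Fraction exhaled = 1 − 0.35 = 0.65 → 65.0%.

65.0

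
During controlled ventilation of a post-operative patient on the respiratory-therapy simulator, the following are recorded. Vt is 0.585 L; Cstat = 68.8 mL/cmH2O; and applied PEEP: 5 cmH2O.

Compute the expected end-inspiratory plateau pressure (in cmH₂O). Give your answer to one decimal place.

Pplat = PEEP + Vt / Cstat = 5 + 585 / 68.8 = 5 + 8.503 = 13.503 cmH2O.

13.5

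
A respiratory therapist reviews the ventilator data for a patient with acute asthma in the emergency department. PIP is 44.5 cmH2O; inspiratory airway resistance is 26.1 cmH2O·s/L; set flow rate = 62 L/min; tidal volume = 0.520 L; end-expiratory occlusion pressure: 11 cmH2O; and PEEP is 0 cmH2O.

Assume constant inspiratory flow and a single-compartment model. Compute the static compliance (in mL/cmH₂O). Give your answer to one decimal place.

Flow: 62 L/min ÷ 60 = 1.0333 L/s.
Total PEEP = 11 cmH2O (set 0 + intrinsic 11); this is the baseline alveolar pressure.
Equation of motion (constant flow): PIP = Vt/C + R·V̇ + PEEP.
Vt/C = PIP − R·V̇ − PEEP = 44.5 − 26.1×1.0333 − 11 = 44.5 − 26.969 − 11 = 6.531 cmH2O.
C = Vt / 6.531 = 520 / 6.531 = 79.62 mL/cmH2O.

79.6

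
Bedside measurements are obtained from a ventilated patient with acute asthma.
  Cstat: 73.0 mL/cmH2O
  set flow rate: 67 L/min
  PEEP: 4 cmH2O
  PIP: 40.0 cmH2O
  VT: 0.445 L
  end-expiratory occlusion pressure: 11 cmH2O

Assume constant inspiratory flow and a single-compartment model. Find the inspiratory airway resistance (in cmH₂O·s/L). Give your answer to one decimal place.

Flow: 67 L/min ÷ 60 = 1.1167 L/s.
Total PEEP = 11 cmH2O (set 4 + intrinsic 7); this is the baseline alveolar pressure.
Equation of motion (constant flow): PIP = Vt/C + R·V̇ + PEEP.
R·V̇ = PIP − Vt/C − PEEP = 40.0 − 445/73.0 − 11 = 40.0 − 6.096 − 11 = 22.904 cmH2O.
R = 22.904 / 1.1167 = 20.51 cmH2O·s/L.

20.5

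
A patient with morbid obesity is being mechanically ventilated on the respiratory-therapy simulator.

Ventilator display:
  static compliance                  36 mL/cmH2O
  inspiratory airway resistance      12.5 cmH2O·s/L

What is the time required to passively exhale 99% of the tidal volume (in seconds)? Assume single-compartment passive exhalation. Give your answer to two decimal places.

2.07

τ = R × C = 12.5 × 36 mL/cmH2O = 12.5 × 0.036 L/cmH2O = 0.45 s.
Exhaled fraction f = 1 − e^(−t/τ) → t = −τ·ln(1 − f) = −0.45·ln(0.01) = 2.072 s.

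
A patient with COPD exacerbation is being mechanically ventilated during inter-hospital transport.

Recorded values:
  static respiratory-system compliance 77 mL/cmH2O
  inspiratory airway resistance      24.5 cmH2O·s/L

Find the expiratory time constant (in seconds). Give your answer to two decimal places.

1.89

τ = R × C = 24.5 × 77 mL/cmH2O = 24.5 × 0.077 L/cmH2O = 1.887 s.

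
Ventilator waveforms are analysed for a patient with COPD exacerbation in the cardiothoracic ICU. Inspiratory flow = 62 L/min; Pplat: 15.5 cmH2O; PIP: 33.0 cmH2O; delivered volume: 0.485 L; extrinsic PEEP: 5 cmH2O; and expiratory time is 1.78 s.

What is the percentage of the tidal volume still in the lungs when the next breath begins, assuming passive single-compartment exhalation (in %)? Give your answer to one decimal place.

10.3

Flow: 62 L/min ÷ 60 = 1.0333 L/s.
R = (PIP − Pplat)/V̇ = (33.0 − 15.5) / 1.0333 = 17.5/1.0333 = 16.936 cmH2O·s/L.
C = Vt/(Pplat − PEEP) = 485.0 / (15.5 − 5) = 485.0/10.5 = 46.19 mL/cmH2O.
τ = R × C = 16.936 × 0.04619 L/cmH2O = 0.7823 s.
Fraction remaining at end-expiration = e^(−Te/τ) = e^(−1.78/0.7823) = 0.1028 → 10.28%.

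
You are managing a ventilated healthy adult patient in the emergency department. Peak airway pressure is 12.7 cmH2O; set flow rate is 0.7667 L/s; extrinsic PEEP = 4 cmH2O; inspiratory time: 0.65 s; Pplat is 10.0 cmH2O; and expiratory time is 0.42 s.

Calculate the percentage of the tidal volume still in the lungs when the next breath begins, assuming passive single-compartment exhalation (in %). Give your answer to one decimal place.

Vt = flow × Ti = 0.7667 L/s × 0.65 s × 1000 mL/L = 498.36 mL.
R = (PIP − Pplat)/V̇ = (12.7 − 10.0) / 0.7667 = 2.7/0.7667 = 3.522 cmH2O·s/L.
C = Vt/(Pplat − PEEP) = 498.36 / (10.0 − 4) = 498.36/6.0 = 83.06 mL/cmH2O.
τ = R × C = 3.522 × 0.08306 L/cmH2O = 0.2925 s.
Fraction remaining at end-expiration = e^(−Te/τ) = e^(−0.42/0.2925) = 0.2379 → 23.79%.

23.8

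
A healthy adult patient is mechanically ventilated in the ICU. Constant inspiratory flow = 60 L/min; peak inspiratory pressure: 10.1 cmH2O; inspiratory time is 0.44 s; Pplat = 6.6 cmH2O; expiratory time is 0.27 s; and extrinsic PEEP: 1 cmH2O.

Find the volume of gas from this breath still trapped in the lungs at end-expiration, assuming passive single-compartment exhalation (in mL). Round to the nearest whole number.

Flow: 60 L/min ÷ 60 = 1 L/s.
Vt = flow × Ti = 1 L/s × 0.44 s × 1000 mL/L = 440.0 mL.
R = (PIP − Pplat)/V̇ = (10.1 − 6.6) / 1 = 3.5/1 = 3.5 cmH2O·s/L.
C = Vt/(Pplat − PEEP) = 440.0 / (6.6 − 1) = 440.0/5.6 = 78.571 mL/cmH2O.
τ = R × C = 3.5 × 0.07857 L/cmH2O = 0.275 s.
Fraction remaining = e^(−Te/τ) = e^(−0.27/0.275) = 0.3746.
Trapped volume = 440.0 × 0.3746 = 164.82 mL.

165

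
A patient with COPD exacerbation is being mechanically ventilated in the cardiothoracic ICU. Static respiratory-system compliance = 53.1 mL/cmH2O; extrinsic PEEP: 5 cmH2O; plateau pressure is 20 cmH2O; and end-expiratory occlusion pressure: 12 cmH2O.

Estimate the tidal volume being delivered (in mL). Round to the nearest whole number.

425

End-expiratory occlusion gives total PEEP = 12 cmH2O (intrinsic PEEP = 12 − 5 = 7). Use total PEEP for the elastic gradient.
Vt = Cstat × (Pplat − PEEPtotal) = 53.1 × (20 − 12) = 53.1 × 8.0 = 424.8 mL.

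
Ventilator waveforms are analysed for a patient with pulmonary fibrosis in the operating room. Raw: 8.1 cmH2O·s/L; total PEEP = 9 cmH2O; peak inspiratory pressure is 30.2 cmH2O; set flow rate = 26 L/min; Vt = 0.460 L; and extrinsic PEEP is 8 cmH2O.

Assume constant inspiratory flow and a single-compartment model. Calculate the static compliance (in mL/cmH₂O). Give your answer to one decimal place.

Flow: 26 L/min ÷ 60 = 0.4333 L/s.
Total PEEP = 9 cmH2O (set 8 + intrinsic 1); this is the baseline alveolar pressure.
Equation of motion (constant flow): PIP = Vt/C + R·V̇ + PEEP.
Vt/C = PIP − R·V̇ − PEEP = 30.2 − 8.1×0.4333 − 9 = 30.2 − 3.51 − 9 = 17.69 cmH2O.
C = Vt / 17.69 = 460 / 17.69 = 26.003 mL/cmH2O.

26.0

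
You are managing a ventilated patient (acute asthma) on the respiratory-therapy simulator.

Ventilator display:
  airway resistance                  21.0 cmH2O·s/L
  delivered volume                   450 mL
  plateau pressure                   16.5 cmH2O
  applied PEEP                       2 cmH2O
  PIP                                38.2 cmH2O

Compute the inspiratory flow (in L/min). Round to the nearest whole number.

62

flow = (PIP − Pplat) / Raw = (38.2 − 16.5) / 21.0 = 1.033 L/s × 60 = 61.98 L/min.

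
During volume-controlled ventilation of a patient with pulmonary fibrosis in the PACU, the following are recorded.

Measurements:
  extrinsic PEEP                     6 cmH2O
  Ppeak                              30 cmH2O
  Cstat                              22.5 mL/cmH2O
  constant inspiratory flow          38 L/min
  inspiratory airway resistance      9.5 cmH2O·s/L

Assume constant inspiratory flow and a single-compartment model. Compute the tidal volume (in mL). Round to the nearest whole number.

405

Flow: 38 L/min ÷ 60 = 0.6333 L/s.
Equation of motion (constant flow): PIP = Vt/C + R·V̇ + PEEP.
Vt/C = PIP − R·V̇ − PEEP = 30 − 6.016 − 6 = 17.984 cmH2O.
Vt = C × 17.984 = 22.5 × 17.984 = 404.64 mL.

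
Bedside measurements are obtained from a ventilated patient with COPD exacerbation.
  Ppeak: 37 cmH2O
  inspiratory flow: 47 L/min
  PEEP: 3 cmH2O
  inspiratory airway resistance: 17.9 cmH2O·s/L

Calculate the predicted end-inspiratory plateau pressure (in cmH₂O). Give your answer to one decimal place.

Flow: 47 L/min ÷ 60 = 0.7833 L/s.
Pplat = PIP − Raw × flow = 37 − 17.9 × 0.7833 = 37 − 14.021 = 22.979 cmH2O.

23.0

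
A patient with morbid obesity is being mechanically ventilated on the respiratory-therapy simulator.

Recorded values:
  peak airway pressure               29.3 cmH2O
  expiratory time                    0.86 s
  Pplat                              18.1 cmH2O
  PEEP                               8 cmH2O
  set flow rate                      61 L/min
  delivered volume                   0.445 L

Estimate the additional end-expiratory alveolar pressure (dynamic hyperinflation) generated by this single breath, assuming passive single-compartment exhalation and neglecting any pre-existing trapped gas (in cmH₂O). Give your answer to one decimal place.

Flow: 61 L/min ÷ 60 = 1.0167 L/s.
R = (PIP − Pplat)/V̇ = (29.3 − 18.1) / 1.0167 = 11.2/1.0167 = 11.016 cmH2O·s/L.
C = Vt/(Pplat − PEEP) = 445.0 / (18.1 − 8) = 445.0/10.1 = 44.059 mL/cmH2O.
τ = R × C = 11.016 × 0.04406 L/cmH2O = 0.4854 s.
Fraction remaining = e^(−Te/τ) = e^(−0.86/0.4854) = 0.17; trapped volume = 445.0 × 0.17 = 75.65 mL.
Additional alveolar pressure from trapping ≈ V_trapped / C = 75.65 / 44.059 = 1.717 cmH2O.

1.7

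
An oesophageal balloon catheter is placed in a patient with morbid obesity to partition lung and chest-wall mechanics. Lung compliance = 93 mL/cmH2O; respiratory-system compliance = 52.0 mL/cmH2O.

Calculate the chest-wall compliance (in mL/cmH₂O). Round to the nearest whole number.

1/Ccw = 1/Crs − 1/CL.
1/Ccw = 1/52.0 − 1/93 = 0.008478.
Ccw = 117.95 mL/cmH2O.

118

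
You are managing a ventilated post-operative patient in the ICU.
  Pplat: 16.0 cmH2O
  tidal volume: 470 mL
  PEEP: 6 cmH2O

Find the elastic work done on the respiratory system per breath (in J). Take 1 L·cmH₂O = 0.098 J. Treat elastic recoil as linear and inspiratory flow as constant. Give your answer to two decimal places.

0.23

Elastic work ≈ ½ × (Pplat − PEEP) × Vt = 0.5 × (16.0 − 6) × 0.470 L = 0.5 × 10.0 × 0.470 = 2.35 L·cmH2O.
× 0.098 J/(L·cmH2O) → 0.2303 J.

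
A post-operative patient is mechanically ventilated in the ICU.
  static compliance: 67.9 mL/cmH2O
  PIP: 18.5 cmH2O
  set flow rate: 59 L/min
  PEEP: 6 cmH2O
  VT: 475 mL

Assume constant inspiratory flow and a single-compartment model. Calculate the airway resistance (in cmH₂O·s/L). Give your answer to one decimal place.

5.6

Flow: 59 L/min ÷ 60 = 0.9833 L/s.
Equation of motion (constant flow): PIP = Vt/C + R·V̇ + PEEP.
R·V̇ = PIP − Vt/C − PEEP = 18.5 − 475/67.9 − 6 = 18.5 − 6.996 − 6 = 5.504 cmH2O.
R = 5.504 / 0.9833 = 5.597 cmH2O·s/L.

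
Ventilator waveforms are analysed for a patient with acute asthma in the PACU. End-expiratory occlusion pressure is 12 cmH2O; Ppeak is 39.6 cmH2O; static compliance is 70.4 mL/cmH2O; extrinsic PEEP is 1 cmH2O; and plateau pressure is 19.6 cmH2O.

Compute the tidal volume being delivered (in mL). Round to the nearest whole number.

535

End-expiratory occlusion gives total PEEP = 12 cmH2O (intrinsic PEEP = 12 − 1 = 11). Use total PEEP for the elastic gradient.
Vt = Cstat × (Pplat − PEEPtotal) = 70.4 × (19.6 − 12) = 70.4 × 7.6 = 535.04 mL.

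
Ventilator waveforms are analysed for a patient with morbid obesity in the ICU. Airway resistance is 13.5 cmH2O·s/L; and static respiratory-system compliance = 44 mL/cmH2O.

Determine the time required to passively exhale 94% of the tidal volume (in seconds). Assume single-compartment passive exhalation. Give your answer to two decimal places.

τ = R × C = 13.5 × 44 mL/cmH2O = 13.5 × 0.044 L/cmH2O = 0.594 s.
Exhaled fraction f = 1 − e^(−t/τ) → t = −τ·ln(1 − f) = −0.594·ln(0.06) = 1.671 s.

1.67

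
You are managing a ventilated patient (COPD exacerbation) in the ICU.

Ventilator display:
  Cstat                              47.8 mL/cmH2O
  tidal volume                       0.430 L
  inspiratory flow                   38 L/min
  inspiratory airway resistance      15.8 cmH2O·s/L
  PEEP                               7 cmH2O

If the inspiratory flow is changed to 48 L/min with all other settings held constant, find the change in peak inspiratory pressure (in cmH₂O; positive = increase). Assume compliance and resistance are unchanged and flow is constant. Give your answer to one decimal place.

Flow: 38 L/min ÷ 60 = 0.6333 L/s.
New flow: 48 L/min ÷ 60 = 0.8 L/s.
PIP = Vt/C + R·V̇ + PEEP (constant-flow equation of motion).
Only the resistive term changes: ΔPIP = R × ΔV̇ = 15.8 × (0.8 − 0.6333) = 15.8 × 0.1667 = 2.634 cmH2O.

2.6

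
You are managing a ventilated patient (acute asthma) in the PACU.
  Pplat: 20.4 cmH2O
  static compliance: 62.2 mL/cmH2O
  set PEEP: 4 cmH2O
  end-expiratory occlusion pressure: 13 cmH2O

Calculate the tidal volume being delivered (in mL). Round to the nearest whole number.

460

End-expiratory occlusion gives total PEEP = 13 cmH2O (intrinsic PEEP = 13 − 4 = 9). Use total PEEP for the elastic gradient.
Vt = Cstat × (Pplat − PEEPtotal) = 62.2 × (20.4 − 13) = 62.2 × 7.4 = 460.28 mL.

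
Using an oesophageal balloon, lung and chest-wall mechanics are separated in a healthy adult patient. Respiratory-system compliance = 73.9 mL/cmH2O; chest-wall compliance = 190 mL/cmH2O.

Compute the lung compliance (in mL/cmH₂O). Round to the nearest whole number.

1/CL = 1/Crs − 1/Ccw.
1/CL = 1/73.9 − 1/190 = 0.008269.
CL = 120.93 mL/cmH2O.

121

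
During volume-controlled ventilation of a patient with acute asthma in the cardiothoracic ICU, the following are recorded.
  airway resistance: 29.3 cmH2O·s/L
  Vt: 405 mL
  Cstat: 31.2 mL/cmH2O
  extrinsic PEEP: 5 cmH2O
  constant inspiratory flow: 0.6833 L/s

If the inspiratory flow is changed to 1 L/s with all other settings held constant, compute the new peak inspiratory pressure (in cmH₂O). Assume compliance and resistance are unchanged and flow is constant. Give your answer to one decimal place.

PIP = Vt/C + R·V̇ + PEEP (constant-flow equation of motion).
Only the resistive term changes: ΔPIP = R × ΔV̇ = 29.3 × (1 − 0.6833) = 29.3 × 0.3167 = 9.279 cmH2O.
Original PIP = 405/31.2 + 29.3×0.6833 + 5 = 38.001 cmH2O; new PIP = 38.001 + (9.279) = 47.28 cmH2O.

47.3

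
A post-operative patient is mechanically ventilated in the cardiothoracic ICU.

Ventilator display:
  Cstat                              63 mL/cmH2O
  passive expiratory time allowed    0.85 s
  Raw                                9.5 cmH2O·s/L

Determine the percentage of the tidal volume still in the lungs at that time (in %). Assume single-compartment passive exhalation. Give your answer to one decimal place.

24.2

τ = R × C = 9.5 × 63 mL/cmH2O = 9.5 × 0.063 L/cmH2O = 0.5985 s.
Passive exhalation: V(t)/V₀ = e^(−t/τ) = e^(−0.85/0.5985) = 0.2417.
Fraction remaining = 0.2417 → 24.17%.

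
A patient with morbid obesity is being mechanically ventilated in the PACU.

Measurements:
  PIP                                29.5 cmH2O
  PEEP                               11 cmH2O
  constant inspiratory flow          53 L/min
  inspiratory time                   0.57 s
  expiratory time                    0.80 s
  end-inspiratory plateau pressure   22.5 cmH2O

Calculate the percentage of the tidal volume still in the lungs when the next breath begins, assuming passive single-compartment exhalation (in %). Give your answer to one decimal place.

Flow: 53 L/min ÷ 60 = 0.8833 L/s.
Vt = flow × Ti = 0.8833 L/s × 0.57 s × 1000 mL/L = 503.48 mL.
R = (PIP − Pplat)/V̇ = (29.5 − 22.5) / 0.8833 = 7.0/0.8833 = 7.925 cmH2O·s/L.
C = Vt/(Pplat − PEEP) = 503.48 / (22.5 − 11) = 503.48/11.5 = 43.781 mL/cmH2O.
τ = R × C = 7.925 × 0.04378 L/cmH2O = 0.347 s.
Fraction remaining at end-expiration = e^(−Te/τ) = e^(−0.80/0.347) = 0.09971 → 9.971%.

10.0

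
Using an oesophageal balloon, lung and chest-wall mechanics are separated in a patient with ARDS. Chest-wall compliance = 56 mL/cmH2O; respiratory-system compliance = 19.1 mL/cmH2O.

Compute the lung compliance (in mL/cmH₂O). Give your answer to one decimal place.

29.0

1/CL = 1/Crs − 1/Ccw.
1/CL = 1/19.1 − 1/56 = 0.0345.
CL = 28.986 mL/cmH2O.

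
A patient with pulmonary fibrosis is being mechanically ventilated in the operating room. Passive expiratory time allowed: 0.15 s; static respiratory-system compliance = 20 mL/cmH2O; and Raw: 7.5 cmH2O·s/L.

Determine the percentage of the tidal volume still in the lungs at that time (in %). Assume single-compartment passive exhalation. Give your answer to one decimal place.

36.8

τ = R × C = 7.5 × 20 mL/cmH2O = 7.5 × 0.020 L/cmH2O = 0.15 s.
Passive exhalation: V(t)/V₀ = e^(−t/τ) = e^(−0.15/0.15) = 0.3679.
Fraction remaining = 0.3679 → 36.79%.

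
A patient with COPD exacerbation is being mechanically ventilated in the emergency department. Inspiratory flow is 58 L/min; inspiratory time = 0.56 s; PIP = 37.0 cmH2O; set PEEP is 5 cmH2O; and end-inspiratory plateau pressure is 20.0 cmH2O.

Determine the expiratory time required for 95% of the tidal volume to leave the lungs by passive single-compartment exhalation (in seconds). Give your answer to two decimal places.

1.90

Flow: 58 L/min ÷ 60 = 0.9667 L/s.
Vt = flow × Ti = 0.9667 L/s × 0.56 s × 1000 mL/L = 541.35 mL.
R = (PIP − Pplat)/V̇ = (37.0 − 20.0) / 0.9667 = 17.0/0.9667 = 17.586 cmH2O·s/L.
C = Vt/(Pplat − PEEP) = 541.35 / (20.0 − 5) = 541.35/15.0 = 36.09 mL/cmH2O.
τ = R × C = 17.586 × 0.03609 L/cmH2O = 0.6347 s.
t = −τ·ln(1 − 0.95) = −0.6347·ln(0.05) = 1.901 s.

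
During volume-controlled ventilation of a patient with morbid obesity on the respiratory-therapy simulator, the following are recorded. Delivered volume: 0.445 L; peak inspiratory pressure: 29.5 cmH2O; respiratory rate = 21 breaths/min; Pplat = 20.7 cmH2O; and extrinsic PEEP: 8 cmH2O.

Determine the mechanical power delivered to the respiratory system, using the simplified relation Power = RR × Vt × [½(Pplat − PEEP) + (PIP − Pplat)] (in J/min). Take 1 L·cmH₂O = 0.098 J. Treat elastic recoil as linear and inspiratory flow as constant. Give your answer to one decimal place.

Per-breath work = Vt × [½(Pplat−PEEP) + (PIP−Pplat)] = 0.445 × [0.5×12.7 + 8.8] = 0.445 × 15.15 = 6.742 L·cmH2O.
Power = 21 × 6.742 = 141.58 L·cmH2O/min.
× 0.098 J/(L·cmH2O) → 13.875 J/min.

13.9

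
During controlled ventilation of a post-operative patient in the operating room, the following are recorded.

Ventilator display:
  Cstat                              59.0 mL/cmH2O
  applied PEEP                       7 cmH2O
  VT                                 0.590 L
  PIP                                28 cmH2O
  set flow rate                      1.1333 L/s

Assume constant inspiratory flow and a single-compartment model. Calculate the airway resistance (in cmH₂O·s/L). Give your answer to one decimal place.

9.7

Equation of motion (constant flow): PIP = Vt/C + R·V̇ + PEEP.
R·V̇ = PIP − Vt/C − PEEP = 28 − 590/59.0 − 7 = 28 − 10.0 − 7 = 11.0 cmH2O.
R = 11.0 / 1.1333 = 9.706 cmH2O·s/L.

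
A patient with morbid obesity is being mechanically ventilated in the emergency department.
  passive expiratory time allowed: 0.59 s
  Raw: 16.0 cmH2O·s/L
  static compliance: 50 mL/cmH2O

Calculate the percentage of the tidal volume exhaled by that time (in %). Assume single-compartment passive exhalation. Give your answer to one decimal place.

52.2

τ = R × C = 16.0 × 50 mL/cmH2O = 16.0 × 0.050 L/cmH2O = 0.8 s.
Passive exhalation: V(t)/V₀ = e^(−t/τ) = e^(−0.59/0.8) = 0.4783.
Fraction exhaled = 1 − 0.4783 = 0.5217 → 52.17%.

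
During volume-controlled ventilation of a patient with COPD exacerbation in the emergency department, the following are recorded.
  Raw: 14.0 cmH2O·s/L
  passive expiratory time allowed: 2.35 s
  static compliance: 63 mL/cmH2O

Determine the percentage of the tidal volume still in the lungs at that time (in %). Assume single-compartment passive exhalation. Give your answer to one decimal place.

7.0

τ = R × C = 14.0 × 63 mL/cmH2O = 14.0 × 0.063 L/cmH2O = 0.882 s.
Passive exhalation: V(t)/V₀ = e^(−t/τ) = e^(−2.35/0.882) = 0.06964.
Fraction remaining = 0.06964 → 6.964%.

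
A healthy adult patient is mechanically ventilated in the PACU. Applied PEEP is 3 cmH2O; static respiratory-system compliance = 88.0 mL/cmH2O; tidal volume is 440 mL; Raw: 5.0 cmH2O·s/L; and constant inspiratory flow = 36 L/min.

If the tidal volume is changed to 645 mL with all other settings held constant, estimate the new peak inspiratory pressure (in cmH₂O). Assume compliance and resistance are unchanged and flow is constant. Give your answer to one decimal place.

13.3

Flow: 36 L/min ÷ 60 = 0.6 L/s.
PIP = Vt/C + R·V̇ + PEEP (constant-flow equation of motion).
Only the elastic term changes: ΔPIP = ΔVt / C = (645 − 440) / 88.0 = 2.33 cmH2O.
Original PIP = 440/88.0 + 5.0×0.6 + 3 = 11.0 cmH2O; new PIP = 11.0 + (2.33) = 13.33 cmH2O.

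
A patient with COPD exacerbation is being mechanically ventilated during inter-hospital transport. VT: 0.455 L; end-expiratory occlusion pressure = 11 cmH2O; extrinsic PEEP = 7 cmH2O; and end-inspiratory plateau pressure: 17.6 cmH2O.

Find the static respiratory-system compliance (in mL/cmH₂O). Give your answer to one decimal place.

68.9

End-expiratory occlusion gives total PEEP = 11 cmH2O (intrinsic PEEP = 11 − 7 = 4). Use total PEEP for the elastic gradient.
Cstat = Vt / (Pplat − PEEPtotal) = 455 / (17.6 − 11) = 455 / 6.6 = 68.939 mL/cmH2O.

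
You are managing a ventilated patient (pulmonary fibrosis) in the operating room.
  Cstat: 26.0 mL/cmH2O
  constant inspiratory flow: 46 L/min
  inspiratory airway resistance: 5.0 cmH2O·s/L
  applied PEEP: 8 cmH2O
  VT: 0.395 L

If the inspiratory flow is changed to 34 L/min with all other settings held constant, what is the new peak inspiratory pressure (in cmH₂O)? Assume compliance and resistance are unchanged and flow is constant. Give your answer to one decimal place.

26.0

Flow: 46 L/min ÷ 60 = 0.7667 L/s.
New flow: 34 L/min ÷ 60 = 0.5667 L/s.
PIP = Vt/C + R·V̇ + PEEP (constant-flow equation of motion).
Only the resistive term changes: ΔPIP = R × ΔV̇ = 5.0 × (0.5667 − 0.7667) = 5.0 × -0.2 = -1.0 cmH2O.
Original PIP = 395/26.0 + 5.0×0.7667 + 8 = 27.026 cmH2O; new PIP = 27.026 + (-1.0) = 26.026 cmH2O.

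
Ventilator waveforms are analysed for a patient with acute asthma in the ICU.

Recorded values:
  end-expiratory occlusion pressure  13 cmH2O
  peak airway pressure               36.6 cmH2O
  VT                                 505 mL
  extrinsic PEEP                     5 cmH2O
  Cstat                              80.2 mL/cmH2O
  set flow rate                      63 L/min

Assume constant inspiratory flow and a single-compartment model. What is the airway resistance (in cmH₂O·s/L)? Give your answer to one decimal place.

16.5

Flow: 63 L/min ÷ 60 = 1.05 L/s.
Total PEEP = 13 cmH2O (set 5 + intrinsic 8); this is the baseline alveolar pressure.
Equation of motion (constant flow): PIP = Vt/C + R·V̇ + PEEP.
R·V̇ = PIP − Vt/C − PEEP = 36.6 − 505/80.2 − 13 = 36.6 − 6.297 − 13 = 17.303 cmH2O.
R = 17.303 / 1.05 = 16.479 cmH2O·s/L.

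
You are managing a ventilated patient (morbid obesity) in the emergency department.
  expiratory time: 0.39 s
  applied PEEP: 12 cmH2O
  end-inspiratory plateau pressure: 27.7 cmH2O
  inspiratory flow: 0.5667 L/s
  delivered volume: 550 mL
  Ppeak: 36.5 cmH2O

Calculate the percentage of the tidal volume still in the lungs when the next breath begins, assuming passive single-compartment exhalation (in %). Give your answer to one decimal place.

48.8

R = (PIP − Pplat)/V̇ = (36.5 − 27.7) / 0.5667 = 8.8/0.5667 = 15.528 cmH2O·s/L.
C = Vt/(Pplat − PEEP) = 550.0 / (27.7 − 12) = 550.0/15.7 = 35.032 mL/cmH2O.
τ = R × C = 15.528 × 0.03503 L/cmH2O = 0.5439 s.
Fraction remaining at end-expiration = e^(−Te/τ) = e^(−0.39/0.5439) = 0.4882 → 48.82%.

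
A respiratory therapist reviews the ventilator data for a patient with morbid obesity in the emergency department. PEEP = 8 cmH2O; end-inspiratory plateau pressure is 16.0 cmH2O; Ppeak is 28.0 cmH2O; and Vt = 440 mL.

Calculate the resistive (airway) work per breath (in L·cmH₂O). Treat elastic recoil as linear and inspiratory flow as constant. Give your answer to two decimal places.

With constant inspiratory flow the resistive pressure is constant at PIP − Pplat = 28.0 − 16.0 = 12.0 cmH2O, so resistive work = 12.0 × 0.440 = 5.28 L·cmH2O.

5.28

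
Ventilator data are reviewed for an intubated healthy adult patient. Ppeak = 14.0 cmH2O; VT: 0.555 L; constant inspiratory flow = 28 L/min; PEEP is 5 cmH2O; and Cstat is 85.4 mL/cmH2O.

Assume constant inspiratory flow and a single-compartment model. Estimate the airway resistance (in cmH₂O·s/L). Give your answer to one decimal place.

Flow: 28 L/min ÷ 60 = 0.4667 L/s.
Equation of motion (constant flow): PIP = Vt/C + R·V̇ + PEEP.
R·V̇ = PIP − Vt/C − PEEP = 14.0 − 555/85.4 − 5 = 14.0 − 6.499 − 5 = 2.501 cmH2O.
R = 2.501 / 0.4667 = 5.359 cmH2O·s/L.

5.4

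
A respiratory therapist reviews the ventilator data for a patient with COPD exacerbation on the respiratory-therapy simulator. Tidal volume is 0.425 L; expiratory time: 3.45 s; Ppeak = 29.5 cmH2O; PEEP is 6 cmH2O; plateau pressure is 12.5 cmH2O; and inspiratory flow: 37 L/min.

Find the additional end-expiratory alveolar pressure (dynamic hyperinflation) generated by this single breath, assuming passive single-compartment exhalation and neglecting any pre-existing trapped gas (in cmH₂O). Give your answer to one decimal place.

Flow: 37 L/min ÷ 60 = 0.6167 L/s.
R = (PIP − Pplat)/V̇ = (29.5 − 12.5) / 0.6167 = 17.0/0.6167 = 27.566 cmH2O·s/L.
C = Vt/(Pplat − PEEP) = 425.0 / (12.5 − 6) = 425.0/6.5 = 65.385 mL/cmH2O.
τ = R × C = 27.566 × 0.06539 L/cmH2O = 1.803 s.
Fraction remaining = e^(−Te/τ) = e^(−3.45/1.803) = 0.1476; trapped volume = 425.0 × 0.1476 = 62.73 mL.
Additional alveolar pressure from trapping ≈ V_trapped / C = 62.73 / 65.385 = 0.9594 cmH2O.

1.0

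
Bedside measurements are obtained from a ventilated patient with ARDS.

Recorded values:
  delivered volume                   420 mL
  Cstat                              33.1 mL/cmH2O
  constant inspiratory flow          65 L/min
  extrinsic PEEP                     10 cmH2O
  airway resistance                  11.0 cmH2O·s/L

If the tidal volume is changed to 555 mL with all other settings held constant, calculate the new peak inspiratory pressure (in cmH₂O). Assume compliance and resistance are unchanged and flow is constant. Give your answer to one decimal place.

Flow: 65 L/min ÷ 60 = 1.0833 L/s.
PIP = Vt/C + R·V̇ + PEEP (constant-flow equation of motion).
Only the elastic term changes: ΔPIP = ΔVt / C = (555 − 420) / 33.1 = 4.079 cmH2O.
Original PIP = 420/33.1 + 11.0×1.0833 + 10 = 34.605 cmH2O; new PIP = 34.605 + (4.079) = 38.684 cmH2O.

38.7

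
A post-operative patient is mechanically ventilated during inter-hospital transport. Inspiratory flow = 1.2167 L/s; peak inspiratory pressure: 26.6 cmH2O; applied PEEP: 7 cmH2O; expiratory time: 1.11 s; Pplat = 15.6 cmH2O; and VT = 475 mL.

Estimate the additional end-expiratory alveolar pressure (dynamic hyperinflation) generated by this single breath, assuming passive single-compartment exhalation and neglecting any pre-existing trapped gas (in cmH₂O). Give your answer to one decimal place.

R = (PIP − Pplat)/V̇ = (26.6 − 15.6) / 1.2167 = 11.0/1.2167 = 9.041 cmH2O·s/L.
C = Vt/(Pplat − PEEP) = 475.0 / (15.6 − 7) = 475.0/8.6 = 55.233 mL/cmH2O.
τ = R × C = 9.041 × 0.05523 L/cmH2O = 0.4993 s.
Fraction remaining = e^(−Te/τ) = e^(−1.11/0.4993) = 0.1083; trapped volume = 475.0 × 0.1083 = 51.443 mL.
Additional alveolar pressure from trapping ≈ V_trapped / C = 51.443 / 55.233 = 0.9314 cmH2O.

0.9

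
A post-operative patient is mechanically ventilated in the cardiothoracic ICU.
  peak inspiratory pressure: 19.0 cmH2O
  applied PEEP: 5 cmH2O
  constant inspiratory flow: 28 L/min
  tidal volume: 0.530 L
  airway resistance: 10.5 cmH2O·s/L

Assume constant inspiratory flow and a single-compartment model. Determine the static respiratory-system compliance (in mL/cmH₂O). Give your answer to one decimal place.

Flow: 28 L/min ÷ 60 = 0.4667 L/s.
Equation of motion (constant flow): PIP = Vt/C + R·V̇ + PEEP.
Vt/C = PIP − R·V̇ − PEEP = 19.0 − 10.5×0.4667 − 5 = 19.0 − 4.9 − 5 = 9.1 cmH2O.
C = Vt / 9.1 = 530 / 9.1 = 58.242 mL/cmH2O.

58.2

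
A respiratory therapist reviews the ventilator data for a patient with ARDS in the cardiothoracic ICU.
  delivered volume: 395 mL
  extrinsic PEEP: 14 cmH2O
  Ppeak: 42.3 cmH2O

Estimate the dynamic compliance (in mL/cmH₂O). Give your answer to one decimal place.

Dynamic compliance = Vt / (PIP − PEEP) = 395 / (42.3 − 14) = 395 / 28.3 = 13.958 mL/cmH2O.

14.0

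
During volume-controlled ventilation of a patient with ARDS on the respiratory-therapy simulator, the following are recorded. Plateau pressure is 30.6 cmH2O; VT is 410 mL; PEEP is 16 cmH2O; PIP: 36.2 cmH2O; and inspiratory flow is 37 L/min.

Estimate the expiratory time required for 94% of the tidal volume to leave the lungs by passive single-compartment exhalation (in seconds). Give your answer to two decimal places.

0.72

Flow: 37 L/min ÷ 60 = 0.6167 L/s.
R = (PIP − Pplat)/V̇ = (36.2 − 30.6) / 0.6167 = 5.6/0.6167 = 9.081 cmH2O·s/L.
C = Vt/(Pplat − PEEP) = 410.0 / (30.6 − 16) = 410.0/14.6 = 28.082 mL/cmH2O.
τ = R × C = 9.081 × 0.02808 L/cmH2O = 0.255 s.
t = −τ·ln(1 − 0.94) = −0.255·ln(0.06) = 0.7174 s.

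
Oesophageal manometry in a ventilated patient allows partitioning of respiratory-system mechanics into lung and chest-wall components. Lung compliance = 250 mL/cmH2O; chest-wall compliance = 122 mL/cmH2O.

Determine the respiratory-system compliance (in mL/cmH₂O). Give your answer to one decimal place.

Lung and chest wall are elastances in series: 1/Crs = 1/CL + 1/Ccw.
1/Crs = 1/250 + 1/122 = 0.0122.
Crs = 81.967 mL/cmH2O.

82.0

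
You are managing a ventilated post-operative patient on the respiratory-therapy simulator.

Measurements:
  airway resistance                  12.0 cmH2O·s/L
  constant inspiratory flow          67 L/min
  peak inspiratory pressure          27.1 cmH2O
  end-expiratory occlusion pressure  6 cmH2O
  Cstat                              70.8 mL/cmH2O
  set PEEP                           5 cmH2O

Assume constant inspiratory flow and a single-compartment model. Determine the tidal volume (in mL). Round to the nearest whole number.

545

Flow: 67 L/min ÷ 60 = 1.1167 L/s.
Total PEEP = 6 cmH2O (set 5 + intrinsic 1); this is the baseline alveolar pressure.
Equation of motion (constant flow): PIP = Vt/C + R·V̇ + PEEP.
Vt/C = PIP − R·V̇ − PEEP = 27.1 − 13.4 − 6 = 7.7 cmH2O.
Vt = C × 7.7 = 70.8 × 7.7 = 545.16 mL.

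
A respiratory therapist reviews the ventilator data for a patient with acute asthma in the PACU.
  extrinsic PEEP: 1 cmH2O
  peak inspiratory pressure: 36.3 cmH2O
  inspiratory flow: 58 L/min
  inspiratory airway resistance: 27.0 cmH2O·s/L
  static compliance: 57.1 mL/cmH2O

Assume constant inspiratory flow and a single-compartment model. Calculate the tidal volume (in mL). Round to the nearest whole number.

525

Flow: 58 L/min ÷ 60 = 0.9667 L/s.
Equation of motion (constant flow): PIP = Vt/C + R·V̇ + PEEP.
Vt/C = PIP − R·V̇ − PEEP = 36.3 − 26.101 − 1 = 9.199 cmH2O.
Vt = C × 9.199 = 57.1 × 9.199 = 525.26 mL.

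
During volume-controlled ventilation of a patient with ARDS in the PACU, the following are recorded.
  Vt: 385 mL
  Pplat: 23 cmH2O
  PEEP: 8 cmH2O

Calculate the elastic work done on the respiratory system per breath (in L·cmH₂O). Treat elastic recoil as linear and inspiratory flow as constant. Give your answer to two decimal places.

2.89

Elastic work ≈ ½ × (Pplat − PEEP) × Vt = 0.5 × (23 − 8) × 0.385 L = 0.5 × 15.0 × 0.385 = 2.888 L·cmH2O.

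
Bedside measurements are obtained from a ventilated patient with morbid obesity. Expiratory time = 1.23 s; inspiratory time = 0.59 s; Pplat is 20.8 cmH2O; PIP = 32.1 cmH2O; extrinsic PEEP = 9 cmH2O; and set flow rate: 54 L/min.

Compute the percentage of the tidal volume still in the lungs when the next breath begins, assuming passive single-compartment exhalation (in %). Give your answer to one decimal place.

11.3

Flow: 54 L/min ÷ 60 = 0.9 L/s.
Vt = flow × Ti = 0.9 L/s × 0.59 s × 1000 mL/L = 531.0 mL.
R = (PIP − Pplat)/V̇ = (32.1 − 20.8) / 0.9 = 11.3/0.9 = 12.556 cmH2O·s/L.
C = Vt/(Pplat − PEEP) = 531.0 / (20.8 − 9) = 531.0/11.8 = 45.0 mL/cmH2O.
τ = R × C = 12.556 × 0.045 L/cmH2O = 0.565 s.
Fraction remaining at end-expiration = e^(−Te/τ) = e^(−1.23/0.565) = 0.1134 → 11.34%.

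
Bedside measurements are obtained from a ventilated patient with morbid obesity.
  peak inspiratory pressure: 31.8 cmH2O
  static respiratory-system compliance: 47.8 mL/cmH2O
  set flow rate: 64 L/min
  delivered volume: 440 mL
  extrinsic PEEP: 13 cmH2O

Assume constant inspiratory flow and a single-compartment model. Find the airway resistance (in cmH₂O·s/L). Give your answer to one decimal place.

Flow: 64 L/min ÷ 60 = 1.0667 L/s.
Equation of motion (constant flow): PIP = Vt/C + R·V̇ + PEEP.
R·V̇ = PIP − Vt/C − PEEP = 31.8 − 440/47.8 − 13 = 31.8 − 9.205 − 13 = 9.595 cmH2O.
R = 9.595 / 1.0667 = 8.995 cmH2O·s/L.

9.0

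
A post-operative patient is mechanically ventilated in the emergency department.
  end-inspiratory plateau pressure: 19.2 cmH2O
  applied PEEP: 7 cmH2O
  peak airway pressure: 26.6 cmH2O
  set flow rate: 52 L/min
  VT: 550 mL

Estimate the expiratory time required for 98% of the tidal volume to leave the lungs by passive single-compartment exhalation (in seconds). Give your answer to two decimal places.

Flow: 52 L/min ÷ 60 = 0.8667 L/s.
R = (PIP − Pplat)/V̇ = (26.6 − 19.2) / 0.8667 = 7.4/0.8667 = 8.538 cmH2O·s/L.
C = Vt/(Pplat − PEEP) = 550.0 / (19.2 − 7) = 550.0/12.2 = 45.082 mL/cmH2O.
τ = R × C = 8.538 × 0.04508 L/cmH2O = 0.3849 s.
t = −τ·ln(1 − 0.98) = −0.3849·ln(0.02) = 1.506 s.

1.51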